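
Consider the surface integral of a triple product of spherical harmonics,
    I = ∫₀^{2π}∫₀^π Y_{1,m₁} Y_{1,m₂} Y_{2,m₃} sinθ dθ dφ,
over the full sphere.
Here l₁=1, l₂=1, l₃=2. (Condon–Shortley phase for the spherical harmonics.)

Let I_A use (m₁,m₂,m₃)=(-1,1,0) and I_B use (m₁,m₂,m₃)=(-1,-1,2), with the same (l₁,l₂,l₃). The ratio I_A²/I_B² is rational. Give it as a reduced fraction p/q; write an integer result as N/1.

l's match ⇒ only the (l;m) 3-j factors differ between A and B.
A: triangle coeff Δ(1,1,2) = 1/30; Σ_t [0,0]: t=0:+1/4 = 1/4; (3j)²=1/30 [(1 1 2; -1 1 0)], sign=+1
B: triangle coeff Δ(1,1,2) = 1/30; Σ_t [0,0]: t=0:+1/4 = 1/4; (3j)²=1/5 [(1 1 2; -1 -1 2)], sign=+1
I_A²/I_B² = (1/30)/(1/5) = 1/6

1/6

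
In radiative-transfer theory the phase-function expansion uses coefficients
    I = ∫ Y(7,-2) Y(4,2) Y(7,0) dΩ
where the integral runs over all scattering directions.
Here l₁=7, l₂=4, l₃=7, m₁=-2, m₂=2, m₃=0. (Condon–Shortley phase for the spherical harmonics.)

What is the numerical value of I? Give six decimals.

Rules hold: Σm=0, L=18 even, 3≤7≤11.
N = 15·9·15 = 2025
Δ = 4!·10!·4!/19! = 1/58198140
Racah Σ t=0..4: t=0:+1/17418240 t=1:−1/622080 t=2:+1/230400 t=3:−1/622080 t=4:+1/17418240 = 1/806400
⇒ 3j(7 4 7; 0 0 0)² = 2268/230945, sgn -1
Racah Σ t=2..4: t=2:+1/2903040 t=3:−1/622080 t=4:+1/1382400 = -47/87091200
⇒ 3j(7 4 7; -2 2 0)² = 2209/277134, sgn +1
4πI² = N·(3j₀)²·(3jₘ)² = 338175810/2133423721
I = -1·√(0.158513/4π) = -0.11231242

-0.112312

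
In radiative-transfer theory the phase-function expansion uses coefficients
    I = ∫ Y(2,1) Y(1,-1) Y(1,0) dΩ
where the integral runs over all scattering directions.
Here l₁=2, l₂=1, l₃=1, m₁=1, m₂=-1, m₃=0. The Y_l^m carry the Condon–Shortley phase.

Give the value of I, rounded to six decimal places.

-0.218510

Checks pass: Σm=0; 4 even; l₃=1∈[1,3].
(2·2+1)(2·1+1)(2·1+1) = 45
Δ: 2! 2! 0! / 5! → 1/30
sum: t=1:−1/1 = -1/1
3j²(2 1 1; 0 0 0) = Δ·Π!·Σ² = 2/15  (sign +1)
sum: t=0:+1/2 = 1/2
3j²(2 1 1; 1 -1 0) = Δ·Π!·Σ² = 1/10  (sign -1)
combine: 4πI² = 45·2/15·1/10 = 3/5
take √, sign -1: I = -0.21850969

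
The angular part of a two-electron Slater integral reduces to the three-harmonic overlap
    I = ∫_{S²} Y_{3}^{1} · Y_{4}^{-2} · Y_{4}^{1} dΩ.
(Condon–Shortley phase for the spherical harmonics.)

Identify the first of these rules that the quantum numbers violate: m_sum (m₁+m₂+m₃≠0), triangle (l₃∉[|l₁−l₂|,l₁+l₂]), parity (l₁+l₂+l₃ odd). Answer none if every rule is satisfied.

m₁+m₂+m₃ = 1 − 2 + 1 = 0  ✓
triangle: |3−4|=1 ≤ l₃=4 ≤ 3+4=7  ✓
parity: l₁+l₂+l₃ = 11 is odd  ✗

parity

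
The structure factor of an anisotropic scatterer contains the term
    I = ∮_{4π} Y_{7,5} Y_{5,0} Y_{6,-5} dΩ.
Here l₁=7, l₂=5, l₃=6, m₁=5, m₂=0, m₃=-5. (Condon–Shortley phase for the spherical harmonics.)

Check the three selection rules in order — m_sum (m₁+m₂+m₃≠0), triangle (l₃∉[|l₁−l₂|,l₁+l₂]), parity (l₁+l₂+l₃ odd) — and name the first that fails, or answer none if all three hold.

none

azimuthal sum: 5 + 0 − 5 = 0  ✓
2 ≤ 6 ≤ 12 (triangle on l)  ✓
L = 7 + 5 + 6 = 18 (even)  ✓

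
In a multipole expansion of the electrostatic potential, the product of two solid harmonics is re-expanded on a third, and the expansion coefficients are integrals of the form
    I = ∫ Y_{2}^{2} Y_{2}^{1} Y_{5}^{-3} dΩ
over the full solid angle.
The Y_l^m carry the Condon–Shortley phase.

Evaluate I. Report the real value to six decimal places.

triangle: need 0≤l₃≤4, have 5; I=0

0.000000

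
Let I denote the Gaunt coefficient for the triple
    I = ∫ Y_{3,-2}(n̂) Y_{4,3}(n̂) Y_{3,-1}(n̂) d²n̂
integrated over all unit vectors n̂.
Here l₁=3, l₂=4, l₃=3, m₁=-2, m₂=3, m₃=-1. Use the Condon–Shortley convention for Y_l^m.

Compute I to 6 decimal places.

-0.095955

m-sum 0 ✓  L=10 even ✓  1≤3≤7 ✓
Π(2lᵢ+1) = 7×9×7 = 441
triangle coeff Δ(3,4,3) = 1/34650
Σ_t [1,3]: t=1:−1/72 t=2:+1/16 t=3:−1/72 = 5/144
(3j)²=2/77 [(3 4 3; 0 0 0)], sign=-1
Σ_t [3,4]: t=3:−1/288 t=4:+1/144 = 1/288
(3j)²=1/99 [(3 4 3; -2 3 -1)], sign=+1
⇒ 4πI² = 14/121
I = (-1)√(14/121/(4π)) = -0.09595473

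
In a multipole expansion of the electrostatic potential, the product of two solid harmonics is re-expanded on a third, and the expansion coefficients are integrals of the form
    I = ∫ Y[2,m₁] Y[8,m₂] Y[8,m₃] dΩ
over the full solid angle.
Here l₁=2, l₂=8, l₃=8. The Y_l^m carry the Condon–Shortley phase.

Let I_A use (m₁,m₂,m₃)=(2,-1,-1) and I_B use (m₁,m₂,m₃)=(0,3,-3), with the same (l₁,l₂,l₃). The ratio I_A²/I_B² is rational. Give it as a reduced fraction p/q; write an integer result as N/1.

96/25

Same 2,8,8: normalisation and zero-m 3j drop out of the ratio.
A: Δ: 2! 2! 14! / 19! → 1/348840; sum: t=0:+1/101606400 = 1/101606400; 3j²(2 8 8; 2 -1 -1) = Δ·Π!·Σ² = 36/1615  (sign -1)
B: Δ: 2! 2! 14! / 19! → 1/348840; sum: t=0:+1/958003200 t=1:−1/87091200 t=2:+1/174182400 = -1/212889600; 3j²(2 8 8; 0 3 -3) = Δ·Π!·Σ² = 15/2584  (sign +1)
I_A²/I_B² = (36/1615)/(15/2584) = 96/25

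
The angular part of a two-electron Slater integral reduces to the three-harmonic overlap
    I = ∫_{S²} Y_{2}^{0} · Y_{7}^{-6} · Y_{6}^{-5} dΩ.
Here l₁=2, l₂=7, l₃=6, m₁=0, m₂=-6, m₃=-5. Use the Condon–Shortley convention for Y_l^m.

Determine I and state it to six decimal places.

0 − 6 − 5 = -11 ≠ 0: azimuthal integral kills it; I = 0

0.000000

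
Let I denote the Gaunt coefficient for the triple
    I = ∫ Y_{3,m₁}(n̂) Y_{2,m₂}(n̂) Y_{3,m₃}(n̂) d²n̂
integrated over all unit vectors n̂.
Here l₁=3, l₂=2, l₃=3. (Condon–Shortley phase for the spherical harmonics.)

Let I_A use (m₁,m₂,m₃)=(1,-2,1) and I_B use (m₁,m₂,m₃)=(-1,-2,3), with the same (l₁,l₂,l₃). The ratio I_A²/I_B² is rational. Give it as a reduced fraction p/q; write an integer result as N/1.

l's match ⇒ only the (l;m) 3-j factors differ between A and B.
A: triangle coeff Δ(3,2,3) = 1/3780; Σ_t [0,0]: t=0:+1/16 = 1/16; (3j)²=2/35 [(3 2 3; 1 -2 1)], sign=+1
B: triangle coeff Δ(3,2,3) = 1/3780; Σ_t [0,0]: t=0:+1/96 = 1/96; (3j)²=1/42 [(3 2 3; -1 -2 3)], sign=+1
I_A²/I_B² = (2/35)/(1/42) = 12/5

12/5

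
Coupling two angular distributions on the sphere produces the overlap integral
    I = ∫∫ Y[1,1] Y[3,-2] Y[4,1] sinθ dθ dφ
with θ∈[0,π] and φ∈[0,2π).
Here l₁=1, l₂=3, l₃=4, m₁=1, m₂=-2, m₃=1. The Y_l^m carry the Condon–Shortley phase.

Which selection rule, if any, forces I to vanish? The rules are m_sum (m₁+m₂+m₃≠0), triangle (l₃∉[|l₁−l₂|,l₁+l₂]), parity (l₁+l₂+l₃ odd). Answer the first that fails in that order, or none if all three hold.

Σmᵢ = 0  ✓
l₃∈[|l₁−l₂|,l₁+l₂]=[2,4], have l₃=4  ✓
Σlᵢ = 8 ⇒ even  ✓

none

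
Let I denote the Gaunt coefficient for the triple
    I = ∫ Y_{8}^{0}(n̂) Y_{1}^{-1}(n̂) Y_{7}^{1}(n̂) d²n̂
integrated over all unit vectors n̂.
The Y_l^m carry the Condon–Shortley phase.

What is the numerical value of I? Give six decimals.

m-sum 0 ✓  L=16 even ✓  7≤7≤9 ✓
Π(2lᵢ+1) = 17×3×15 = 765
triangle coeff Δ(8,1,7) = 1/2040
Σ_t [1,1]: t=1:−1/25401600 = -1/25401600
(3j)²=8/255 [(8 1 7; 0 0 0)], sign=+1
Σ_t [0,0]: t=0:+1/58060800 = 1/58060800
(3j)²=7/510 [(8 1 7; 0 -1 1)], sign=+1
⇒ 4πI² = 28/85
I = (+1)√(28/85/(4π)) = 0.16190663

0.161907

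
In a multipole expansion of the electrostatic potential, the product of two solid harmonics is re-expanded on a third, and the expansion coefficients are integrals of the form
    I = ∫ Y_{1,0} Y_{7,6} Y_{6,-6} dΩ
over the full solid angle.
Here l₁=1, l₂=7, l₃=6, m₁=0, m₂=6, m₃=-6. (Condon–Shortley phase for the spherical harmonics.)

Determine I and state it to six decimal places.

0.126157

m-sum 0 ✓  L=14 even ✓  6≤6≤8 ✓
Π(2lᵢ+1) = 3×15×13 = 585
triangle coeff Δ(1,7,6) = 1/1365
Σ_t [1,1]: t=1:−1/518400 = -1/518400
(3j)²=7/195 [(1 7 6; 0 0 0)], sign=-1
Σ_t [1,1]: t=1:−1/479001600 = -1/479001600
(3j)²=1/105 [(1 7 6; 0 6 -6)], sign=-1
⇒ 4πI² = 1/5
I = (+1)√(1/5/(4π)) = 0.12615663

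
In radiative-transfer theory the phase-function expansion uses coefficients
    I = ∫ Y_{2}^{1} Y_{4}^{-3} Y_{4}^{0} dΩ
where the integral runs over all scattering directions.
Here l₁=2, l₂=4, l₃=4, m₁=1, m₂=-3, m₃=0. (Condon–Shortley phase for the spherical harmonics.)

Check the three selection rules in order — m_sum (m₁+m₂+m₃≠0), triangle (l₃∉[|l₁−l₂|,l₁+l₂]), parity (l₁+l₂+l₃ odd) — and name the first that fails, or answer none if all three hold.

m_sum

Σmᵢ = -2  ✗
l₃∈[|l₁−l₂|,l₁+l₂]=[2,6], have l₃=4
Σlᵢ = 10 ⇒ even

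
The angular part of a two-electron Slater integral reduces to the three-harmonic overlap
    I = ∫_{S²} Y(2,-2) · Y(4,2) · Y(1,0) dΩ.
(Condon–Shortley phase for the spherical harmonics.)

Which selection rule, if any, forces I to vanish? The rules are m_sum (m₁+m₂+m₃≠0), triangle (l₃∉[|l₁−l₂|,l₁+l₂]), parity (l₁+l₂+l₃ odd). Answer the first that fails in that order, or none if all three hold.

triangle

Σmᵢ = 0  ✓
l₃∈[|l₁−l₂|,l₁+l₂]=[2,6], have l₃=1  ✗
Σlᵢ = 7 ⇒ odd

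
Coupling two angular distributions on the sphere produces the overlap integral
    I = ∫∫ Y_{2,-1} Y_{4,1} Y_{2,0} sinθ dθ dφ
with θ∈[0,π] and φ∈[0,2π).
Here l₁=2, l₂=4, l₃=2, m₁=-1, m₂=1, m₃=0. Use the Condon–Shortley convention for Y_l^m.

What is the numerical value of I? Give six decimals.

-0.220728

Checks pass: Σm=0; 8 even; l₃=2∈[2,6].
(2·2+1)(2·4+1)(2·2+1) = 225
Δ: 4! 0! 4! / 9! → 1/630
sum: t=2:+1/16 = 1/16
3j²(2 4 2; 0 0 0) = Δ·Π!·Σ² = 2/35  (sign +1)
sum: t=3:−1/24 = -1/24
3j²(2 4 2; -1 1 0) = Δ·Π!·Σ² = 1/21  (sign -1)
combine: 4πI² = 225·2/35·1/21 = 30/49
take √, sign -1: I = -0.22072812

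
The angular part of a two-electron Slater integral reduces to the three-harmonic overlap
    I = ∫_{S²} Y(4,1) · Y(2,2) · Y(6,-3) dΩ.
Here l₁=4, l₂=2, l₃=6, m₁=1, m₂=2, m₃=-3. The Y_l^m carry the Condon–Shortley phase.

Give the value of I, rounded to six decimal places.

Rules hold: Σm=0, L=12 even, 2≤6≤6.
N = 9·5·13 = 585
Δ = 0!·8!·4!/13! = 1/6435
Racah Σ t=0..0: t=0:+1/2304 = 1/2304
⇒ 3j(4 2 6; 0 0 0)² = 5/143, sgn +1
Racah Σ t=0..0: t=0:+1/17280 = 1/17280
⇒ 3j(4 2 6; 1 2 -3)² = 14/715, sgn -1
4πI² = N·(3j₀)²·(3jₘ)² = 630/1573
I = -1·√(0.400509/4π) = -0.17852580

-0.178526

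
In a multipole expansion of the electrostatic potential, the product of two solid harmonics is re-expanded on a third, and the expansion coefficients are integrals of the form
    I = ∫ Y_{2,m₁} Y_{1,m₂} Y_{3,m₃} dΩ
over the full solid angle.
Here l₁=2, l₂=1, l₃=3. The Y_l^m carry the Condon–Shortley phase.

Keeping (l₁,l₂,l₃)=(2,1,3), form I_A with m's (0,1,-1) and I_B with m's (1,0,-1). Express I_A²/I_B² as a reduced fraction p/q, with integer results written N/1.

Shared (l₁,l₂,l₃)=(2,1,3): N and (l;000)² cancel in I_A²/I_B².
A: Δ = 0!·4!·2!/7! = 1/105; Racah Σ t=0..0: t=0:+1/8 = 1/8; ⇒ 3j(2 1 3; 0 1 -1)² = 2/35, sgn +1
B: Δ = 0!·4!·2!/7! = 1/105; Racah Σ t=0..0: t=0:+1/6 = 1/6; ⇒ 3j(2 1 3; 1 0 -1)² = 8/105, sgn +1
I_A²/I_B² = (2/35)/(8/105) = 3/4

3/4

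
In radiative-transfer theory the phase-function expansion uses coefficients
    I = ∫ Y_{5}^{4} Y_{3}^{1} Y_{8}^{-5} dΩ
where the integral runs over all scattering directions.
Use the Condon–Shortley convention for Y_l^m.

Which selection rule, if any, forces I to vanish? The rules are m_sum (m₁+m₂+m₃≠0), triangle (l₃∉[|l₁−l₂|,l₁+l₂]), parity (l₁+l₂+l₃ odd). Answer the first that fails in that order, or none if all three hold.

m₁+m₂+m₃ = 4 + 1 − 5 = 0  ✓
triangle: |5−3|=2 ≤ l₃=8 ≤ 5+3=8  ✓
parity: l₁+l₂+l₃ = 16 is even  ✓

none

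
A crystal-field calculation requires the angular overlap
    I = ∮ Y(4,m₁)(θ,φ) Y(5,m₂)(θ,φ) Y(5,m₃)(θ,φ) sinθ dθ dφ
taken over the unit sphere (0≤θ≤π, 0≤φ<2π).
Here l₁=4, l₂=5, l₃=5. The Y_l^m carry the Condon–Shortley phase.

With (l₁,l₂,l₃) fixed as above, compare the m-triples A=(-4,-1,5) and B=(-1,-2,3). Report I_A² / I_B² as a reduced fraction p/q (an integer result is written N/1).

Shared (l₁,l₂,l₃)=(4,5,5): N and (l;000)² cancel in I_A²/I_B².
A: Δ = 4!·4!·6!/15! = 1/3153150; Racah Σ t=4..4: t=4:+1/414720 = 1/414720; ⇒ 3j(4 5 5; -4 -1 5)² = 2/429, sgn +1
B: Δ = 4!·4!·6!/15! = 1/3153150; Racah Σ t=1..3: t=1:−1/6912 t=2:+1/2880 t=3:−1/17280 = 1/6912; ⇒ 3j(4 5 5; -1 -2 3)² = 5/429, sgn +1
I_A²/I_B² = (2/429)/(5/429) = 2/5

2/5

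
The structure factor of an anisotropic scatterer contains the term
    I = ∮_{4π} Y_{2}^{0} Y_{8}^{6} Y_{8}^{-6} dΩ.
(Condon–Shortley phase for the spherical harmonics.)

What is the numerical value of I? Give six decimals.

Checks pass: Σm=0; 18 even; l₃=8∈[6,10].
(2·2+1)(2·8+1)(2·8+1) = 1445
Δ: 2! 2! 14! / 19! → 1/348840
sum: t=0:+1/116121600 t=1:−1/25401600 t=2:+1/116121600 = -1/45158400
3j²(2 8 8; 0 0 0) = Δ·Π!·Σ² = 24/1615  (sign -1)
sum: t=0:+1/348713164800 t=1:−1/6227020800 t=2:+1/3832012800 = 1/9686476800
3j²(2 8 8; 0 6 -6) = Δ·Π!·Σ² = 6/1615  (sign +1)
combine: 4πI² = 1445·24/1615·6/1615 = 144/1805
take √, sign -1: I = -0.07967787

-0.079678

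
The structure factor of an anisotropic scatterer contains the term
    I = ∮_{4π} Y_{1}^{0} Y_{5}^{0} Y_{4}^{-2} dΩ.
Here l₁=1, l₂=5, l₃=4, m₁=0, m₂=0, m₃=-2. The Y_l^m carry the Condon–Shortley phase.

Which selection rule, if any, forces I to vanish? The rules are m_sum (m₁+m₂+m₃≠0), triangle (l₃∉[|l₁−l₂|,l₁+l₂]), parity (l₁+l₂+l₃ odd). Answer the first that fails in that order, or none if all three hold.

Σmᵢ = -2  ✗
l₃∈[|l₁−l₂|,l₁+l₂]=[4,6], have l₃=4
Σlᵢ = 10 ⇒ even

m_sum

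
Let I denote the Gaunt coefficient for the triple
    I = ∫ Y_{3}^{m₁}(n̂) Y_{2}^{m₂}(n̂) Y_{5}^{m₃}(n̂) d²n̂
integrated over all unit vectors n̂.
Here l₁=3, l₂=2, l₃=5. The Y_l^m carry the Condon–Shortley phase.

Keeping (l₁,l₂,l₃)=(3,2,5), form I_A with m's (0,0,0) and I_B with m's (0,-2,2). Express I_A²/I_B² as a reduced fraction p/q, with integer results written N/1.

Shared (l₁,l₂,l₃)=(3,2,5): N and (l;000)² cancel in I_A²/I_B².
A: Δ = 0!·6!·4!/11! = 1/2310; Racah Σ t=0..0: t=0:+1/144 = 1/144; ⇒ 3j(3 2 5; 0 0 0)² = 10/231, sgn -1
B: Δ = 0!·6!·4!/11! = 1/2310; Racah Σ t=0..0: t=0:+1/864 = 1/864; ⇒ 3j(3 2 5; 0 -2 2)² = 1/66, sgn -1
I_A²/I_B² = (10/231)/(1/66) = 20/7

20/7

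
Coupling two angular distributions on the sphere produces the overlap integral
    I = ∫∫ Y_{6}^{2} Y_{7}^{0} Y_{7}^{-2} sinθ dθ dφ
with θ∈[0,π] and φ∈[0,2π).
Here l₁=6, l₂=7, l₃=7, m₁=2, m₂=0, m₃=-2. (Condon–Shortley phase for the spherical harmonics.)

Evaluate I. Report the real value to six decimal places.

m-sum 0 ✓  L=20 even ✓  1≤7≤13 ✓
Π(2lᵢ+1) = 13×15×15 = 2925
triangle coeff Δ(6,7,7) = 1/2444321880
Σ_t [0,6]: t=0:+1/2612736000 t=1:−1/20736000 t=2:+1/1658880 t=3:−1/746496 t=4:+1/1658880 t=5:−1/20736000 t=6:+1/2612736000 = -1/4354560
(3j)²=1000/138567 [(6 7 7; 0 0 0)], sign=+1
Σ_t [0,4]: t=0:+1/174182400 t=1:−1/6220800 t=2:+1/1658880 t=3:−1/2488320 t=4:+1/24883200 = 1/11612160
(3j)²=150/46189 [(6 7 7; 2 0 -2)], sign=-1
⇒ 4πI² = 11250000/164109517
I = (-1)√(11250000/164109517/(4π)) = -0.07385917

-0.073859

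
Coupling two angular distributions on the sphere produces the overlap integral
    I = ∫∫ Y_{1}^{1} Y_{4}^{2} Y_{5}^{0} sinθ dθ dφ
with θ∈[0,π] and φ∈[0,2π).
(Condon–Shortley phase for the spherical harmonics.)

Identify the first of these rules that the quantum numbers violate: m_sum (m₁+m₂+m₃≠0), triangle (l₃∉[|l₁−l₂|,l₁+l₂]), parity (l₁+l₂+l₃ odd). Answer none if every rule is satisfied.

m_sum

m₁+m₂+m₃ = 1 + 2 + 0 = 3  ✗
triangle: |1−4|=3 ≤ l₃=5 ≤ 1+4=5
parity: l₁+l₂+l₃ = 10 is even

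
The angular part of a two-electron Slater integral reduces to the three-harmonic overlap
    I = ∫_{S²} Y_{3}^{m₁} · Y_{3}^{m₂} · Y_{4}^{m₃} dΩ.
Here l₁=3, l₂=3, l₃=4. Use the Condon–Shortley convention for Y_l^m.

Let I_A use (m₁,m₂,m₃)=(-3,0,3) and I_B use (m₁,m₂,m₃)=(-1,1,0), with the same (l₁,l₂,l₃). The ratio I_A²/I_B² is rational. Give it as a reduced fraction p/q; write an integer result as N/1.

63/1

Same 3,3,4: normalisation and zero-m 3j drop out of the ratio.
A: Δ: 2! 4! 4! / 11! → 1/34650; sum: t=2:+1/288 = 1/288; 3j²(3 3 4; -3 0 3) = Δ·Π!·Σ² = 1/22  (sign -1)
B: Δ: 2! 4! 4! / 11! → 1/34650; sum: t=0:+1/1152 t=1:−1/36 t=2:+1/32 = 5/1152; 3j²(3 3 4; -1 1 0) = Δ·Π!·Σ² = 1/1386  (sign +1)
I_A²/I_B² = (1/22)/(1/1386) = 63/1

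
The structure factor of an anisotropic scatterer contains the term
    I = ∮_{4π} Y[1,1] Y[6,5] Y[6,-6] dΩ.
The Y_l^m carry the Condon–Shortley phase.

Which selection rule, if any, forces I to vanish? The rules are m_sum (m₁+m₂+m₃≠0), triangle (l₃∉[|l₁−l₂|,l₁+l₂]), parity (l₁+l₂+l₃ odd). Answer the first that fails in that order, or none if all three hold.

Σmᵢ = 0  ✓
l₃∈[|l₁−l₂|,l₁+l₂]=[5,7], have l₃=6  ✓
Σlᵢ = 13 ⇒ odd  ✗

parity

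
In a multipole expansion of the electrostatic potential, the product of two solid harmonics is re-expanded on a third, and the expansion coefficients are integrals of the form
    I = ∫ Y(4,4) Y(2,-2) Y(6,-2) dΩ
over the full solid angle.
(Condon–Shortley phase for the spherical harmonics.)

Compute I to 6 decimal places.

0.015904

Rules hold: Σm=0, L=12 even, 2≤6≤6.
N = 9·5·13 = 585
Δ = 0!·8!·4!/13! = 1/6435
Racah Σ t=0..0: t=0:+1/2304 = 1/2304
⇒ 3j(4 2 6; 0 0 0)² = 5/143, sgn +1
Racah Σ t=0..0: t=0:+1/967680 = 1/967680
⇒ 3j(4 2 6; 4 -2 -2)² = 1/6435, sgn +1
4πI² = N·(3j₀)²·(3jₘ)² = 5/1573
I = +1·√(0.00317864/4π) = 0.01590434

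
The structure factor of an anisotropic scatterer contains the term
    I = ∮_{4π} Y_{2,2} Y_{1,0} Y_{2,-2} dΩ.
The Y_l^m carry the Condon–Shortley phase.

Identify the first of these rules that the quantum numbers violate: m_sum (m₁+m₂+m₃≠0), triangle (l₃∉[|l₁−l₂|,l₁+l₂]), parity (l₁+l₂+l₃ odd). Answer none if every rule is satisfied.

parity

azimuthal sum: 2 + 0 − 2 = 0  ✓
1 ≤ 2 ≤ 3 (triangle on l)  ✓
L = 2 + 1 + 2 = 5 (odd)  ✗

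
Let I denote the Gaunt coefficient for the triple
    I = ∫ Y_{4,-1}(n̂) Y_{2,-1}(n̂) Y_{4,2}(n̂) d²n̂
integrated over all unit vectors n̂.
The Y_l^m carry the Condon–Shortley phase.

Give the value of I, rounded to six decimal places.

Checks pass: Σm=0; 10 even; l₃=4∈[2,6].
(2·4+1)(2·2+1)(2·4+1) = 405
Δ: 2! 6! 2! / 11! → 1/13860
sum: t=0:+1/192 t=1:−1/36 t=2:+1/192 = -5/288
3j²(4 2 4; 0 0 0) = Δ·Π!·Σ² = 20/693  (sign -1)
sum: t=0:+1/240 t=1:−1/96 = -1/160
3j²(4 2 4; -1 -1 2) = Δ·Π!·Σ² = 27/1540  (sign -1)
combine: 4πI² = 405·20/693·27/1540 = 1215/5929
take √, sign +1: I = 0.12770047

0.127700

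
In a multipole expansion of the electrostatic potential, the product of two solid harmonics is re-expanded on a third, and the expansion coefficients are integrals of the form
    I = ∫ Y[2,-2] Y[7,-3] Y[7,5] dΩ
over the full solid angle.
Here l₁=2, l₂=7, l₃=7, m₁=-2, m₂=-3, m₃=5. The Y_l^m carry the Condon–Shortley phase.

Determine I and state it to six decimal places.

Rules hold: Σm=0, L=16 even, 5≤7≤9.
N = 5·15·15 = 1125
Δ = 2!·2!·12!/17! = 1/185640
Racah Σ t=0..2: t=0:+1/2419200 t=1:−1/518400 t=2:+1/2419200 = -1/907200
⇒ 3j(2 7 7; 0 0 0)² = 56/3315, sgn +1
Racah Σ t=2..2: t=2:+1/29030400 = 1/29030400
⇒ 3j(2 7 7; -2 -3 5)² = 99/7735, sgn +1
4πI² = N·(3j₀)²·(3jₘ)² = 11880/48841
I = +1·√(0.243238/4π) = 0.13912687

0.139127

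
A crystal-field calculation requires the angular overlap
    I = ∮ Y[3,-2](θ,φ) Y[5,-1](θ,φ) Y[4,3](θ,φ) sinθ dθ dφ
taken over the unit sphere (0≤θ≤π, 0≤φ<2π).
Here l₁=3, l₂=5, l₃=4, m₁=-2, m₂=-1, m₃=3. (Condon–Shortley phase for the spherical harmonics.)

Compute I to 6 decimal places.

0.160929

m-sum 0 ✓  L=12 even ✓  2≤4≤8 ✓
Π(2lᵢ+1) = 7×11×9 = 693
triangle coeff Δ(3,5,4) = 1/180180
Σ_t [1,3]: t=1:−1/576 t=2:+1/144 t=3:−1/576 = 1/288
(3j)²=20/1001 [(3 5 4; 0 0 0)], sign=+1
Σ_t [3,4]: t=3:−1/1440 t=4:+1/17280 = -11/17280
(3j)²=11/468 [(3 5 4; -2 -1 3)], sign=+1
⇒ 4πI² = 55/169
I = (+1)√(55/169/(4π)) = 0.16092854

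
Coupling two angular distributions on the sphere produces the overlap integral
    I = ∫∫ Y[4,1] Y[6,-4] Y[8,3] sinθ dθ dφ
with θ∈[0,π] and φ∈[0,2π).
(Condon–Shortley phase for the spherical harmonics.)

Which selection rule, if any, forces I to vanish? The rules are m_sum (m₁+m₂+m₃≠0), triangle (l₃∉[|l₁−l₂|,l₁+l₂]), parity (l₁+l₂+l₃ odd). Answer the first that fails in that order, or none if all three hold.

Σmᵢ = 0  ✓
l₃∈[|l₁−l₂|,l₁+l₂]=[2,10], have l₃=8  ✓
Σlᵢ = 18 ⇒ even  ✓

none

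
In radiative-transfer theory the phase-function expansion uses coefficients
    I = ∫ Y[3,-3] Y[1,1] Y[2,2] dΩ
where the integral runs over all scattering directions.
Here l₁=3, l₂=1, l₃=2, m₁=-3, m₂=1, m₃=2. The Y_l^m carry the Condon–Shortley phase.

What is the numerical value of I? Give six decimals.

-0.319865

Rules hold: Σm=0, L=6 even, 2≤2≤4.
N = 7·3·5 = 105
Δ = 2!·4!·0!/7! = 1/105
Racah Σ t=1..1: t=1:−1/4 = -1/4
⇒ 3j(3 1 2; 0 0 0)² = 3/35, sgn -1
Racah Σ t=2..2: t=2:+1/48 = 1/48
⇒ 3j(3 1 2; -3 1 2)² = 1/7, sgn +1
4πI² = N·(3j₀)²·(3jₘ)² = 9/7
I = -1·√(1.28571/4π) = -0.31986543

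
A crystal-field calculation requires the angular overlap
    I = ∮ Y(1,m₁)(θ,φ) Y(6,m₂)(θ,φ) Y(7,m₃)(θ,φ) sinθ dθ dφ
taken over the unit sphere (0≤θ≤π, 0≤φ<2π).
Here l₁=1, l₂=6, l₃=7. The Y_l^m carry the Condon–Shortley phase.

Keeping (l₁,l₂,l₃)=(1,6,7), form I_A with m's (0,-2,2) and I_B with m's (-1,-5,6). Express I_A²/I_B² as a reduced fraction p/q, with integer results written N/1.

Same 1,6,7: normalisation and zero-m 3j drop out of the ratio.
A: Δ: 0! 2! 12! / 15! → 1/1365; sum: t=0:+1/967680 = 1/967680; 3j²(1 6 7; 0 -2 2) = Δ·Π!·Σ² = 3/91  (sign -1)
B: Δ: 0! 2! 12! / 15! → 1/1365; sum: t=0:+1/79833600 = 1/79833600; 3j²(1 6 7; -1 -5 6) = Δ·Π!·Σ² = 2/35  (sign -1)
I_A²/I_B² = (3/91)/(2/35) = 15/26

15/26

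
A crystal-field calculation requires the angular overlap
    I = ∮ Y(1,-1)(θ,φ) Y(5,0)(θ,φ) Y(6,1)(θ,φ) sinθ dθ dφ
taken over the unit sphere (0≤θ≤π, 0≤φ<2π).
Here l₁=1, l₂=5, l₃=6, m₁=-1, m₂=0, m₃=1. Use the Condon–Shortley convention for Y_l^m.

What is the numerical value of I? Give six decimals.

-0.187239

Rules hold: Σm=0, L=12 even, 4≤6≤6.
N = 3·11·13 = 429
Δ = 0!·2!·10!/13! = 1/858
Racah Σ t=0..0: t=0:+1/14400 = 1/14400
⇒ 3j(1 5 6; 0 0 0)² = 6/143, sgn +1
Racah Σ t=0..0: t=0:+1/28800 = 1/28800
⇒ 3j(1 5 6; -1 0 1)² = 7/286, sgn -1
4πI² = N·(3j₀)²·(3jₘ)² = 63/143
I = -1·√(0.440559/4π) = -0.18723944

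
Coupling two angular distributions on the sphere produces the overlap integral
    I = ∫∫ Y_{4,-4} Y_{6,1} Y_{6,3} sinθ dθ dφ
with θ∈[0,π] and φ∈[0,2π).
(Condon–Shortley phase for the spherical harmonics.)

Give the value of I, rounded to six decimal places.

Checks pass: Σm=0; 16 even; l₃=6∈[2,10].
(2·4+1)(2·6+1)(2·6+1) = 1521
Δ: 4! 4! 8! / 17! → 1/15315300
sum: t=0:+1/829440 t=1:−1/25920 t=2:+1/9216 t=3:−1/25920 t=4:+1/829440 = 7/207360
3j²(4 6 6; 0 0 0) = Δ·Π!·Σ² = 28/2431  (sign +1)
sum: t=4:+1/414720 = 1/414720
3j²(4 6 6; -4 1 3) = Δ·Π!·Σ² = 49/2431  (sign -1)
combine: 4πI² = 1521·28/2431·49/2431 = 12348/34969
take √, sign -1: I = -0.16763001

-0.167630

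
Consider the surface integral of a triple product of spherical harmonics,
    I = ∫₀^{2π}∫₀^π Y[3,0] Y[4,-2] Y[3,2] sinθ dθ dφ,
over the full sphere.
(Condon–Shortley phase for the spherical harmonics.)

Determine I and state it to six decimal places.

Checks pass: Σm=0; 10 even; l₃=3∈[1,7].
(2·3+1)(2·4+1)(2·3+1) = 441
Δ: 4! 2! 4! / 11! → 1/34650
sum: t=1:−1/72 t=2:+1/16 t=3:−1/72 = 5/144
3j²(3 4 3; 0 0 0) = Δ·Π!·Σ² = 2/77  (sign -1)
sum: t=1:−1/72 t=2:+1/96 = -1/288
3j²(3 4 3; 0 -2 2) = Δ·Π!·Σ² = 1/462  (sign +1)
combine: 4πI² = 441·2/77·1/462 = 3/121
take √, sign -1: I = -0.04441841

-0.044418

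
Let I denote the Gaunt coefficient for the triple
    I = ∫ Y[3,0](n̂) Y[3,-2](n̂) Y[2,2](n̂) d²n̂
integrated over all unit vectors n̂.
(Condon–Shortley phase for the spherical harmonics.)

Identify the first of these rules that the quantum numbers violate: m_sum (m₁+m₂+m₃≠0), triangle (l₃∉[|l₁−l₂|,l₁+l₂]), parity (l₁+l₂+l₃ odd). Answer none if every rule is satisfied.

none

m₁+m₂+m₃ = 0 − 2 + 2 = 0  ✓
triangle: |3−3|=0 ≤ l₃=2 ≤ 3+3=6  ✓
parity: l₁+l₂+l₃ = 8 is even  ✓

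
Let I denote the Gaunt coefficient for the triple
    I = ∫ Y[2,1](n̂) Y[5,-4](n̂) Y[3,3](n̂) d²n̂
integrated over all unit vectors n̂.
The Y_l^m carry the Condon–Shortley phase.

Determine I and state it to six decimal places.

0.219610

m-sum 0 ✓  L=10 even ✓  3≤3≤7 ✓
Π(2lᵢ+1) = 5×11×7 = 385
triangle coeff Δ(2,5,3) = 1/2310
Σ_t [2,2]: t=2:+1/144 = 1/144
(3j)²=10/231 [(2 5 3; 0 0 0)], sign=-1
Σ_t [1,1]: t=1:−1/4320 = -1/4320
(3j)²=2/55 [(2 5 3; 1 -4 3)], sign=-1
⇒ 4πI² = 20/33
I = (+1)√(20/33/(4π)) = 0.21961050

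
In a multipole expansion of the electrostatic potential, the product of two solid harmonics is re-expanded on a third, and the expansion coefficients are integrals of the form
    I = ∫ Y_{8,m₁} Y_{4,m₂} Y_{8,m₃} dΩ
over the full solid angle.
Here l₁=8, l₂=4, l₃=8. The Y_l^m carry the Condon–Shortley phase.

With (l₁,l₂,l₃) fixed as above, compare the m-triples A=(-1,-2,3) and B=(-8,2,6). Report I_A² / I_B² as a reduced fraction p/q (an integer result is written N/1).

77/338

Shared (l₁,l₂,l₃)=(8,4,8): N and (l;000)² cancel in I_A²/I_B².
A: Δ = 4!·12!·4!/21! = 1/185175900; Racah Σ t=0..2: t=0:+1/209018880 t=1:−1/34836480 t=2:+1/58060800 = -1/149299200; ⇒ 3j(8 4 8; -1 -2 3)² = 77/25194, sgn +1
B: Δ = 4!·12!·4!/21! = 1/185175900; Racah Σ t=4..4: t=4:+1/45984153600 = 1/45984153600; ⇒ 3j(8 4 8; -8 2 6)² = 13/969, sgn +1
I_A²/I_B² = (77/25194)/(13/969) = 77/338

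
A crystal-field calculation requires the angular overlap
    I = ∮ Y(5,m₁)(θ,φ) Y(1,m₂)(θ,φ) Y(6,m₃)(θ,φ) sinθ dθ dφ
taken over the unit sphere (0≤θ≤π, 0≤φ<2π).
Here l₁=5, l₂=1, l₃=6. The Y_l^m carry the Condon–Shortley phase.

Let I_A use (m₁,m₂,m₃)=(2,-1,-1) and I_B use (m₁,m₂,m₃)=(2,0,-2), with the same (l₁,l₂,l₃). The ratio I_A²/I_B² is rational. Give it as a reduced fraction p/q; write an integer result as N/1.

l's match ⇒ only the (l;m) 3-j factors differ between A and B.
A: triangle coeff Δ(5,1,6) = 1/858; Σ_t [0,0]: t=0:+1/60480 = 1/60480; (3j)²=5/429 [(5 1 6; 2 -1 -1)], sign=-1
B: triangle coeff Δ(5,1,6) = 1/858; Σ_t [0,0]: t=0:+1/30240 = 1/30240; (3j)²=16/429 [(5 1 6; 2 0 -2)], sign=+1
I_A²/I_B² = (5/429)/(16/429) = 5/16

5/16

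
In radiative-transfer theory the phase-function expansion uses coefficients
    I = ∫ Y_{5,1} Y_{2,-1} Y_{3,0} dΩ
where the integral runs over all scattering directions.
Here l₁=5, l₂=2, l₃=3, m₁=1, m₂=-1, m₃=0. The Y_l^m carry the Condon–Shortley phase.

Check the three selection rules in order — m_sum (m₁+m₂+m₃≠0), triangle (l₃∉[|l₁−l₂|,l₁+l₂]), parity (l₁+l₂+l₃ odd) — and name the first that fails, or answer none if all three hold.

none

azimuthal sum: 1 − 1 + 0 = 0  ✓
3 ≤ 3 ≤ 7 (triangle on l)  ✓
L = 5 + 2 + 3 = 10 (even)  ✓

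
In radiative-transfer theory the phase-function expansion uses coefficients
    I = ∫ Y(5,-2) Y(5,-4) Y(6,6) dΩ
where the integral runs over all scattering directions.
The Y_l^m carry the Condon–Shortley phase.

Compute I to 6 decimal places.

Rules hold: Σm=0, L=16 even, 0≤6≤10.
N = 11·11·13 = 1573
Δ = 4!·6!·6!/17! = 1/28588560
Racah Σ t=0..4: t=0:+1/345600 t=1:−1/13824 t=2:+1/5184 t=3:−1/13824 t=4:+1/345600 = 7/129600
⇒ 3j(5 5 6; 0 0 0)² = 80/7293, sgn +1
Racah Σ t=1..1: t=1:−1/3110400 = -1/3110400
⇒ 3j(5 5 6; -2 -4 6)² = 21/1105, sgn -1
4πI² = N·(3j₀)²·(3jₘ)² = 1232/3757
I = -1·√(0.327921/4π) = -0.16153991

-0.161540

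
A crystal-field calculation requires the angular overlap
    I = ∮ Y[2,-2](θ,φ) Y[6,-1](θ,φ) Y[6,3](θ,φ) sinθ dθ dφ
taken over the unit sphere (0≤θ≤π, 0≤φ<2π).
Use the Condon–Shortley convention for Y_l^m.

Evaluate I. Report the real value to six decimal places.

Checks pass: Σm=0; 14 even; l₃=6∈[4,8].
(2·2+1)(2·6+1)(2·6+1) = 845
Δ: 2! 2! 10! / 15! → 1/90090
sum: t=0:+1/69120 t=1:−1/14400 t=2:+1/69120 = -7/172800
3j²(2 6 6; 0 0 0) = Δ·Π!·Σ² = 14/715  (sign -1)
sum: t=2:+1/120960 = 1/120960
3j²(2 6 6; -2 -1 3) = Δ·Π!·Σ² = 24/1001  (sign -1)
combine: 4πI² = 845·14/715·24/1001 = 48/121
take √, sign +1: I = 0.17767364

0.177674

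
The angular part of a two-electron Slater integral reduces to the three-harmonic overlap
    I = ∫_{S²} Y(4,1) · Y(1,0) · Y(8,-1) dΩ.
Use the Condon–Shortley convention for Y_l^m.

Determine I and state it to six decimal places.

triangle: need 3≤l₃≤5, have 8; I=0

0.000000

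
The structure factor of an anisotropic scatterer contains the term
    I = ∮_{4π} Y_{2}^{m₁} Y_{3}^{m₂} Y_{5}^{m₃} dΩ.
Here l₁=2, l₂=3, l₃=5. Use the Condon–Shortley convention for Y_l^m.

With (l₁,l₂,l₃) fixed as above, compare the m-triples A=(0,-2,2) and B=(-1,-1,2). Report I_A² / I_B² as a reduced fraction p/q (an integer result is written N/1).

Same 2,3,5: normalisation and zero-m 3j drop out of the ratio.
A: Δ: 0! 4! 6! / 11! → 1/2310; sum: t=0:+1/480 = 1/480; 3j²(2 3 5; 0 -2 2) = Δ·Π!·Σ² = 3/110  (sign -1)
B: Δ: 0! 4! 6! / 11! → 1/2310; sum: t=0:+1/288 = 1/288; 3j²(2 3 5; -1 -1 2) = Δ·Π!·Σ² = 1/22  (sign -1)
I_A²/I_B² = (3/110)/(1/22) = 3/5

3/5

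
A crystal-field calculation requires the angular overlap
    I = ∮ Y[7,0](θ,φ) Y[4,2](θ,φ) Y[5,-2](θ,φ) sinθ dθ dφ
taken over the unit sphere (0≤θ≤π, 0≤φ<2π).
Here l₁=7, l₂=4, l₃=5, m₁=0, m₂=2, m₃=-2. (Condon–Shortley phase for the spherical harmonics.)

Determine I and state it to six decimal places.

Rules hold: Σm=0, L=16 even, 3≤5≤11.
N = 15·9·11 = 1485
Δ = 6!·8!·2!/17! = 1/6126120
Racah Σ t=2..4: t=2:+1/69120 t=3:−1/20736 t=4:+1/69120 = -1/51840
⇒ 3j(7 4 5; 0 0 0)² = 280/21879, sgn +1
Racah Σ t=4..6: t=4:+1/69120 t=5:−1/172800 t=6:+1/7257600 = 1/113400
⇒ 3j(7 4 5; 0 2 -2)² = 512/36465, sgn -1
4πI² = N·(3j₀)²·(3jₘ)² = 143360/537251
I = -1·√(0.26684/4π) = -0.14572043

-0.145720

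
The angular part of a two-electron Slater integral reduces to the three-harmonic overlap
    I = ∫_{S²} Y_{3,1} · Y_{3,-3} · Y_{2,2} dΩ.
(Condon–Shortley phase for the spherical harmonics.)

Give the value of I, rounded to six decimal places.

0.132981

Checks pass: Σm=0; 8 even; l₃=2∈[0,6].
(2·3+1)(2·3+1)(2·2+1) = 245
Δ: 4! 2! 2! / 9! → 1/3780
sum: t=1:−1/24 t=2:+1/4 t=3:−1/24 = 1/6
3j²(3 3 2; 0 0 0) = Δ·Π!·Σ² = 4/105  (sign +1)
sum: t=0:+1/96 = 1/96
3j²(3 3 2; 1 -3 2) = Δ·Π!·Σ² = 1/42  (sign +1)
combine: 4πI² = 245·4/105·1/42 = 2/9
take √, sign +1: I = 0.13298076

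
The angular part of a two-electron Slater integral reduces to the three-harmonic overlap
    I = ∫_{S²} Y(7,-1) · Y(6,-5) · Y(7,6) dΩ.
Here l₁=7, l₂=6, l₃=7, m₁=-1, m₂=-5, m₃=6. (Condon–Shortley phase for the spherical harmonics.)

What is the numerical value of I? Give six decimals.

m-sum 0 ✓  L=20 even ✓  1≤7≤13 ✓
Π(2lᵢ+1) = 15×13×15 = 2925
triangle coeff Δ(7,6,7) = 1/2444321880
Σ_t [0,6]: t=0:+1/2612736000 t=1:−1/20736000 t=2:+1/1658880 t=3:−1/746496 t=4:+1/1658880 t=5:−1/20736000 t=6:+1/2612736000 = -1/4354560
(3j)²=1000/138567 [(7 6 7; 0 0 0)], sign=+1
Σ_t [0,1]: t=0:+1/3483648000 t=1:−1/435456000 = -1/497664000
(3j)²=77/6460 [(7 6 7; -1 -5 6)], sign=+1
⇒ 4πI² = 26250/104329
I = (+1)√(26250/104329/(4π)) = 0.14150025

0.141500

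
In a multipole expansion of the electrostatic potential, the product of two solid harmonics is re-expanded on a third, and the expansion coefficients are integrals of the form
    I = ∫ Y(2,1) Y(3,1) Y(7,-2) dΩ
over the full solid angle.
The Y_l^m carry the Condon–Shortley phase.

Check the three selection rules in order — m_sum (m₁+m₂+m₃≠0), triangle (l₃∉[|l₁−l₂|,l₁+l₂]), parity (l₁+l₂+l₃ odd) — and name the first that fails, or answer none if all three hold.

triangle

azimuthal sum: 1 + 1 − 2 = 0  ✓
1 ≤ 7 ≤ 5 (triangle on l)  ✗
L = 2 + 3 + 7 = 12 (even)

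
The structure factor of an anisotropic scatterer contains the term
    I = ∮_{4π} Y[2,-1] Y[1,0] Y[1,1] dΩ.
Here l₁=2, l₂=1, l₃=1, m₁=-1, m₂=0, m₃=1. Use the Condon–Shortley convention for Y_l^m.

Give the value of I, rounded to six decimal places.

Rules hold: Σm=0, L=4 even, 1≤1≤3.
N = 5·3·3 = 45
Δ = 2!·2!·0!/5! = 1/30
Racah Σ t=1..1: t=1:−1/1 = -1/1
⇒ 3j(2 1 1; 0 0 0)² = 2/15, sgn +1
Racah Σ t=1..1: t=1:−1/2 = -1/2
⇒ 3j(2 1 1; -1 0 1)² = 1/10, sgn -1
4πI² = N·(3j₀)²·(3jₘ)² = 3/5
I = -1·√(0.6/4π) = -0.21850969

-0.218510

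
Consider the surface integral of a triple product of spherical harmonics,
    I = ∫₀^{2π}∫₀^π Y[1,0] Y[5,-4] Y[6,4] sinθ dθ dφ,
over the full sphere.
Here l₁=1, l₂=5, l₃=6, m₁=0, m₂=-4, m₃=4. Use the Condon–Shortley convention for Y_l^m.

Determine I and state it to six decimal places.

Rules hold: Σm=0, L=12 even, 4≤6≤6.
N = 3·11·13 = 429
Δ = 0!·2!·10!/13! = 1/858
Racah Σ t=0..0: t=0:+1/14400 = 1/14400
⇒ 3j(1 5 6; 0 0 0)² = 6/143, sgn +1
Racah Σ t=0..0: t=0:+1/362880 = 1/362880
⇒ 3j(1 5 6; 0 -4 4)² = 10/429, sgn +1
4πI² = N·(3j₀)²·(3jₘ)² = 60/143
I = +1·√(0.41958/4π) = 0.18272698

0.182727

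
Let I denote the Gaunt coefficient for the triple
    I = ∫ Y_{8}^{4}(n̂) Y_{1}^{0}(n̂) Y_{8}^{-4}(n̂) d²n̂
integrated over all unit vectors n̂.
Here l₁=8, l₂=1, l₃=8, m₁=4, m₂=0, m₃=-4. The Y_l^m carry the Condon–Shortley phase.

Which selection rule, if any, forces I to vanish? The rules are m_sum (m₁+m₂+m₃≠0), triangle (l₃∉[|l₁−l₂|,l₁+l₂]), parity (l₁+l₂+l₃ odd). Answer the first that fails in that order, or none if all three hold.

parity

m₁+m₂+m₃ = 4 + 0 − 4 = 0  ✓
triangle: |8−1|=7 ≤ l₃=8 ≤ 8+1=9  ✓
parity: l₁+l₂+l₃ = 17 is odd  ✗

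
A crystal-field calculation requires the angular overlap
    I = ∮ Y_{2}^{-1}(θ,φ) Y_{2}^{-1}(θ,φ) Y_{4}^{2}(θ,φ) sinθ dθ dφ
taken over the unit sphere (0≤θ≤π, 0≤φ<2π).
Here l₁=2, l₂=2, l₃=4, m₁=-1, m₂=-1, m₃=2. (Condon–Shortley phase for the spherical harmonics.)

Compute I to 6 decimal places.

0.254875

Rules hold: Σm=0, L=8 even, 0≤4≤4.
N = 5·5·9 = 225
Δ = 0!·4!·4!/9! = 1/630
Racah Σ t=0..0: t=0:+1/16 = 1/16
⇒ 3j(2 2 4; 0 0 0)² = 2/35, sgn +1
Racah Σ t=0..0: t=0:+1/36 = 1/36
⇒ 3j(2 2 4; -1 -1 2)² = 4/63, sgn +1
4πI² = N·(3j₀)²·(3jₘ)² = 40/49
I = +1·√(0.816327/4π) = 0.25487487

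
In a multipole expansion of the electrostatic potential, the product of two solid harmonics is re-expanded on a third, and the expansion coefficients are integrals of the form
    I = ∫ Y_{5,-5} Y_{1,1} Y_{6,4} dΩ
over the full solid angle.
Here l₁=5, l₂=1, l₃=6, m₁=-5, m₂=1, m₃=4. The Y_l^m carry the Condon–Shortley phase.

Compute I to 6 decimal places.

Rules hold: Σm=0, L=12 even, 4≤6≤6.
N = 11·3·13 = 429
Δ = 0!·10!·2!/13! = 1/858
Racah Σ t=0..0: t=0:+1/14400 = 1/14400
⇒ 3j(5 1 6; 0 0 0)² = 6/143, sgn +1
Racah Σ t=0..0: t=0:+1/7257600 = 1/7257600
⇒ 3j(5 1 6; -5 1 4)² = 1/858, sgn +1
4πI² = N·(3j₀)²·(3jₘ)² = 3/143
I = +1·√(0.020979/4π) = 0.04085899

0.040859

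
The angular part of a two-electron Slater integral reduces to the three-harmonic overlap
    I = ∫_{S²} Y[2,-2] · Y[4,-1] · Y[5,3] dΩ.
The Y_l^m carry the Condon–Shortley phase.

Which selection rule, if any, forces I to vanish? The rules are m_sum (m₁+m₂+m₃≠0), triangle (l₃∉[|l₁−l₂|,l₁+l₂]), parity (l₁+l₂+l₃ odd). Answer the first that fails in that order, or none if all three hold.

parity

azimuthal sum: -2 − 1 + 3 = 0  ✓
2 ≤ 5 ≤ 6 (triangle on l)  ✓
L = 2 + 4 + 5 = 11 (odd)  ✗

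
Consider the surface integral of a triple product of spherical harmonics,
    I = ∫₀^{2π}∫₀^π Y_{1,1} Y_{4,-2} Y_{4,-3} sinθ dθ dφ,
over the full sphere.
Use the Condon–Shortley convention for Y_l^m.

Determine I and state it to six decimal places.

1 − 2 − 3 = -4 ≠ 0: azimuthal integral kills it; I = 0

0.000000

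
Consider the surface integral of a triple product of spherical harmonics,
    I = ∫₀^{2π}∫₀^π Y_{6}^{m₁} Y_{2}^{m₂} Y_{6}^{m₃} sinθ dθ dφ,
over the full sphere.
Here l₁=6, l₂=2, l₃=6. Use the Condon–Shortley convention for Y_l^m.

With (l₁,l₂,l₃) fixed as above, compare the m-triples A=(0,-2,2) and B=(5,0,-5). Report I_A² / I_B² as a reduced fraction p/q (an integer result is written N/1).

Shared (l₁,l₂,l₃)=(6,2,6): N and (l;000)² cancel in I_A²/I_B².
A: Δ = 2!·10!·2!/15! = 1/90090; Racah Σ t=0..0: t=0:+1/69120 = 1/69120; ⇒ 3j(6 2 6; 0 -2 2)² = 4/143, sgn +1
B: Δ = 2!·10!·2!/15! = 1/90090; Racah Σ t=0..1: t=0:+1/1451520 t=1:−1/3628800 = 1/2419200; ⇒ 3j(6 2 6; 5 0 -5)² = 11/910, sgn -1
I_A²/I_B² = (4/143)/(11/910) = 280/121

280/121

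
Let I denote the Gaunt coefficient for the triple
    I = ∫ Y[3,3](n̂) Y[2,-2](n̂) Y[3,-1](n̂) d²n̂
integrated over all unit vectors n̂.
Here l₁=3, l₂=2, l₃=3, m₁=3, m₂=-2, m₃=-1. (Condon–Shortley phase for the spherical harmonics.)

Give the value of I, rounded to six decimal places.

Checks pass: Σm=0; 8 even; l₃=3∈[1,5].
(2·3+1)(2·2+1)(2·3+1) = 245
Δ: 2! 4! 2! / 9! → 1/3780
sum: t=0:+1/24 t=1:−1/4 t=2:+1/24 = -1/6
3j²(3 2 3; 0 0 0) = Δ·Π!·Σ² = 4/105  (sign +1)
sum: t=0:+1/96 = 1/96
3j²(3 2 3; 3 -2 -1) = Δ·Π!·Σ² = 1/42  (sign +1)
combine: 4πI² = 245·4/105·1/42 = 2/9
take √, sign +1: I = 0.13298076

0.132981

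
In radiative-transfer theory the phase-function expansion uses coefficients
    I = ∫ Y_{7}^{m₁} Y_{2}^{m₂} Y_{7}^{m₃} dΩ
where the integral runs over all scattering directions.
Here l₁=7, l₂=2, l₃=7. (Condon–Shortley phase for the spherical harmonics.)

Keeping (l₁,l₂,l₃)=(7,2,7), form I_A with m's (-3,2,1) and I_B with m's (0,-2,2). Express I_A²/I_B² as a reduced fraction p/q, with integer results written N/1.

25/28

l's match ⇒ only the (l;m) 3-j factors differ between A and B.
A: triangle coeff Δ(7,2,7) = 1/185640; Σ_t [2,2]: t=2:+1/3870720 = 1/3870720; (3j)²=135/6188 [(7 2 7; -3 2 1)], sign=+1
B: triangle coeff Δ(7,2,7) = 1/185640; Σ_t [0,0]: t=0:+1/2419200 = 1/2419200; (3j)²=27/1105 [(7 2 7; 0 -2 2)], sign=-1
I_A²/I_B² = (135/6188)/(27/1105) = 25/28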